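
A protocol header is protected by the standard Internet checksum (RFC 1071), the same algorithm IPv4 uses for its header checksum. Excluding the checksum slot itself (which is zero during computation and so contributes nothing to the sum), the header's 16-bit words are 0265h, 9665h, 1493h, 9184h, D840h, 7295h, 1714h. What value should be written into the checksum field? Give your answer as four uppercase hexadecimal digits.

One's-complement addition (fold any carry out of bit 15 back into bit 0):
  0x0265 + 0x9665 = 0x098CA
  0x98CA + 0x1493 = 0x0AD5D
  0xAD5D + 0x9184 = 0x13EE1 → wrap carry → 0x3EE2
  0x3EE2 + 0xD840 = 0x11722 → wrap carry → 0x1723
  0x1723 + 0x7295 = 0x089B8
  0x89B8 + 0x1714 = 0x0A0CC
One's-complement sum = 0xA0CC.
Checksum = ~0xA0CC & 0xFFFF = 0x5F33.

5F33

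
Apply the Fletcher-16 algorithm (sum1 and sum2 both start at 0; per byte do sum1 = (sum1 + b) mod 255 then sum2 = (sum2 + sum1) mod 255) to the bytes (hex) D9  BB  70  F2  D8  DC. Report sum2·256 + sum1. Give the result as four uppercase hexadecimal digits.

Running sums (mod 255):
  after byte 0 (D9): sum1=217, sum2=217
  after byte 1 (BB): sum1=149, sum2=111
  after byte 2 (70): sum1=6, sum2=117
  after byte 3 (F2): sum1=248, sum2=110
  after byte 4 (D8): sum1=209, sum2=64
  after byte 5 (DC): sum1=174, sum2=238
Checksum = sum2·256 + sum1 = 238·256 + 174 = 61102 = 0xEEAE.

EEAE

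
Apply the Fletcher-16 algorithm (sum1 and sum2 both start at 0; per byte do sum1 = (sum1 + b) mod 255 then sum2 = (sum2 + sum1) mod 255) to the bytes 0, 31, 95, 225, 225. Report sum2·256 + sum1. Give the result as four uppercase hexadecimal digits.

Running sums (mod 255):
  after byte 0 (0): sum1=0, sum2=0
  after byte 1 (31): sum1=31, sum2=31
  after byte 2 (95): sum1=126, sum2=157
  after byte 3 (225): sum1=96, sum2=253
  after byte 4 (225): sum1=66, sum2=64
Checksum = sum2·256 + sum1 = 64·256 + 66 = 16450 = 0x4042.

4042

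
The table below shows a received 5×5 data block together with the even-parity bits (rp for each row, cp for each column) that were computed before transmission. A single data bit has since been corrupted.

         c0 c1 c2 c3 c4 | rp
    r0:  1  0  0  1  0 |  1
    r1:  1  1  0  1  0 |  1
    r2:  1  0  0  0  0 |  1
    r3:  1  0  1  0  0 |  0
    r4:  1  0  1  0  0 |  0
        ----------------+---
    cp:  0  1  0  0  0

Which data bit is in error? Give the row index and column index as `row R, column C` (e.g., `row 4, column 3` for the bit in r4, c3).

row 0, column 0

Recompute each row's even parity and compare to rp:
  r0: data parity 0, sent rp 1 → mismatch
  r1: data parity 1, sent rp 1 → ok
  r2: data parity 1, sent rp 1 → ok
  r3: data parity 0, sent rp 0 → ok
  r4: data parity 0, sent rp 0 → ok
Recompute each column's even parity and compare to cp:
  c0: data parity 1, sent cp 0 → mismatch
  c1: data parity 1, sent cp 1 → ok
  c2: data parity 0, sent cp 0 → ok
  c3: data parity 0, sent cp 0 → ok
  c4: data parity 0, sent cp 0 → ok
Exactly one row (r0) and one column (c0) fail → the flipped bit is at their intersection.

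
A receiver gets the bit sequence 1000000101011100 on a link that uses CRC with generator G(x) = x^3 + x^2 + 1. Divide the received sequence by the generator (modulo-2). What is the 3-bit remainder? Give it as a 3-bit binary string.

000

Modulo-2 division of 1000000101011100 by 1101:
  pos 0: 1000 XOR 1101 = 0101
  pos 1: 1010 XOR 1101 = 0111
  pos 2: 1110 XOR 1101 = 0011
  pos 4: 1101 XOR 1101 = 0000
  pos 9: 1011 XOR 1101 = 0110
  pos 10: 1101 XOR 1101 = 0000
Remainder = 000 (zero — the frame passes the CRC check).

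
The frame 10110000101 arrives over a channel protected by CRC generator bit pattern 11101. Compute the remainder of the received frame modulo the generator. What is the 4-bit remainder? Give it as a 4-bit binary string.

1110

Modulo-2 division of 10110000101 by 11101:
  pos 0: 10110 XOR 11101 = 01011
  pos 1: 10110 XOR 11101 = 01011
  pos 2: 10110 XOR 11101 = 01011
  pos 3: 10110 XOR 11101 = 01011
  pos 4: 10111 XOR 11101 = 01010
  pos 5: 10100 XOR 11101 = 01001
  pos 6: 10011 XOR 11101 = 01110
Remainder = 1110 (nonzero — an error is detected).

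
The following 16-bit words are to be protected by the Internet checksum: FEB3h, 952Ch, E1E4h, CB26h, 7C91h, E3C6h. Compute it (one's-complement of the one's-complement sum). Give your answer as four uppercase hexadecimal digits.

One's-complement addition (fold any carry out of bit 15 back into bit 0):
  0xFEB3 + 0x952C = 0x193DF → wrap carry → 0x93E0
  0x93E0 + 0xE1E4 = 0x175C4 → wrap carry → 0x75C5
  0x75C5 + 0xCB26 = 0x140EB → wrap carry → 0x40EC
  0x40EC + 0x7C91 = 0x0BD7D
  0xBD7D + 0xE3C6 = 0x1A143 → wrap carry → 0xA144
One's-complement sum = 0xA144.
Checksum = ~0xA144 & 0xFFFF = 0x5EBB.

5EBB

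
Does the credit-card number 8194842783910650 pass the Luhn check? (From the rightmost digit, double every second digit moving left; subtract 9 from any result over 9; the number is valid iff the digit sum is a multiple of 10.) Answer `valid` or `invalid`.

From the right, keep odd positions and double even positions (subtract 9 from any doubled value over 9):
  doubled (positions 2,4,...): 1 0 9 7 4 7 9 7 → sum 44
  kept (positions 1,3,...): 0 6 1 3 7 4 4 1 → sum 26
Total = 70.
70 mod 10 = 0, so the number is valid.

valid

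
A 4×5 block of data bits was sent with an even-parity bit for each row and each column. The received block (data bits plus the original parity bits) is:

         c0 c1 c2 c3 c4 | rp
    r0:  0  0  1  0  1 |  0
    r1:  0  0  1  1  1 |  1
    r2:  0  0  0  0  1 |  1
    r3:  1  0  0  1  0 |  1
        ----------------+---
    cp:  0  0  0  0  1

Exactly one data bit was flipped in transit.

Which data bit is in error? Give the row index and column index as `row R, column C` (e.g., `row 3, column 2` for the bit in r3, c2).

Recompute each row's even parity and compare to rp:
  r0: data parity 0, sent rp 0 → ok
  r1: data parity 1, sent rp 1 → ok
  r2: data parity 1, sent rp 1 → ok
  r3: data parity 0, sent rp 1 → mismatch
Recompute each column's even parity and compare to cp:
  c0: data parity 1, sent cp 0 → mismatch
  c1: data parity 0, sent cp 0 → ok
  c2: data parity 0, sent cp 0 → ok
  c3: data parity 0, sent cp 0 → ok
  c4: data parity 1, sent cp 1 → ok
Exactly one row (r3) and one column (c0) fail → the flipped bit is at their intersection.

row 3, column 0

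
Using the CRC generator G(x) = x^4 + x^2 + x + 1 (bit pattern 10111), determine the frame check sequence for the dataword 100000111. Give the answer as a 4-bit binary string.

1100

Append 4 zeros: 1000001110000. Divide by 10111 (XOR where the leading bit is 1):
  pos 0: 10000 XOR 10111 = 00111
  pos 2: 11101 XOR 10111 = 01010
  pos 3: 10101 XOR 10111 = 00010
  pos 6: 10100 XOR 10111 = 00011
Remainder (last 4 bits) = 1100. This is the CRC / FCS.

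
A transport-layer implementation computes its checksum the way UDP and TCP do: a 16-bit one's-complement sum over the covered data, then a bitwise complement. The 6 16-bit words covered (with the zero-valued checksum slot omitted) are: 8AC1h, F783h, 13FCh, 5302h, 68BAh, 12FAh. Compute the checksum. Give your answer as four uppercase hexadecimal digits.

9B07

One's-complement addition (fold any carry out of bit 15 back into bit 0):
  0x8AC1 + 0xF783 = 0x18244 → wrap carry → 0x8245
  0x8245 + 0x13FC = 0x09641
  0x9641 + 0x5302 = 0x0E943
  0xE943 + 0x68BA = 0x151FD → wrap carry → 0x51FE
  0x51FE + 0x12FA = 0x064F8
One's-complement sum = 0x64F8.
Checksum = ~0x64F8 & 0xFFFF = 0x9B07.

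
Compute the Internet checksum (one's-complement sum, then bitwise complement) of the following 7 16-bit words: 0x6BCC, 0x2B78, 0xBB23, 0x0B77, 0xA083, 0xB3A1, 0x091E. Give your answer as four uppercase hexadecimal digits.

One's-complement addition (fold any carry out of bit 15 back into bit 0):
  0x6BCC + 0x2B78 = 0x09744
  0x9744 + 0xBB23 = 0x15267 → wrap carry → 0x5268
  0x5268 + 0x0B77 = 0x05DDF
  0x5DDF + 0xA083 = 0x0FE62
  0xFE62 + 0xB3A1 = 0x1B203 → wrap carry → 0xB204
  0xB204 + 0x091E = 0x0BB22
One's-complement sum = 0xBB22.
Checksum = ~0xBB22 & 0xFFFF = 0x44DD.

44DD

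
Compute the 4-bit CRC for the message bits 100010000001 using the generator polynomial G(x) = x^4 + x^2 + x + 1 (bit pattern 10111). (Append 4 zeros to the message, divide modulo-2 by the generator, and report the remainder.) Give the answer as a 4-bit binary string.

Append 4 zeros: 1000100000010000. Divide by 10111 (XOR where the leading bit is 1):
  pos 0: 10001 XOR 10111 = 00110
  pos 2: 11000 XOR 10111 = 01111
  pos 3: 11110 XOR 10111 = 01001
  pos 4: 10010 XOR 10111 = 00101
  pos 6: 10100 XOR 10111 = 00011
  pos 9: 11100 XOR 10111 = 01011
  pos 10: 10110 XOR 10111 = 00001
Remainder (last 4 bits) = 0010. This is the CRC / FCS.

0010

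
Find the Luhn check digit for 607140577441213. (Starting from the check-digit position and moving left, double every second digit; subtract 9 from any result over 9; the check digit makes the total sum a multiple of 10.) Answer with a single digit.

6

Partial digits right→left: 3 1 2 1 4 4 7 7 5 0 4 1 7 0 6
Double every second digit counting from the check-digit position (so the 1st, 3rd, 5th, ... of the partial from the right).
  doubled (with −9 where >9): 6 4 8 5 1 8 5 3 → sum 40
  kept as-is: 1 1 4 7 0 1 0 → sum 14
Total = 40 + 14 = 54.
Check digit = (10 − (54 mod 10)) mod 10 = 6.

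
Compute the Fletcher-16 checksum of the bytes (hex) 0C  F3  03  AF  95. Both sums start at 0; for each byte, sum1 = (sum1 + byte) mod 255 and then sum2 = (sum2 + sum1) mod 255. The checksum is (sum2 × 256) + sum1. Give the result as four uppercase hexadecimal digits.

0A48

Running sums (mod 255):
  after byte 0 (0C): sum1=12, sum2=12
  after byte 1 (F3): sum1=0, sum2=12
  after byte 2 (03): sum1=3, sum2=15
  after byte 3 (AF): sum1=178, sum2=193
  after byte 4 (95): sum1=72, sum2=10
Checksum = sum2·256 + sum1 = 10·256 + 72 = 2632 = 0x0A48.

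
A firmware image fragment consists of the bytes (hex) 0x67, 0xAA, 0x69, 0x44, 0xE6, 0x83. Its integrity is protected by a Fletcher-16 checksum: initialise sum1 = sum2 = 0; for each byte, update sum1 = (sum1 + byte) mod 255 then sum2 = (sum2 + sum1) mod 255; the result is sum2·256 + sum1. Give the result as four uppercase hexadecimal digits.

Running sums (mod 255):
  after byte 0 (0x67): sum1=103, sum2=103
  after byte 1 (0xAA): sum1=18, sum2=121
  after byte 2 (0x69): sum1=123, sum2=244
  after byte 3 (0x44): sum1=191, sum2=180
  after byte 4 (0xE6): sum1=166, sum2=91
  after byte 5 (0x83): sum1=42, sum2=133
Checksum = sum2·256 + sum1 = 133·256 + 42 = 34090 = 0x852A.

852A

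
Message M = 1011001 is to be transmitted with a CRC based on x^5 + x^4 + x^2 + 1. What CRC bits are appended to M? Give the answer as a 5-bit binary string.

10100

Append 5 zeros: 101100100000. Divide by 110101 (XOR where the leading bit is 1):
  pos 0: 101100 XOR 110101 = 011001
  pos 1: 110011 XOR 110101 = 000110
  pos 4: 110000 XOR 110101 = 000101
Remainder (last 5 bits) = 10100. This is the CRC / FCS.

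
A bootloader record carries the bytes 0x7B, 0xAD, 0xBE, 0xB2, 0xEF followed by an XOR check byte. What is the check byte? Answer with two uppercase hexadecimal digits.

XOR the bytes together:
  start with 0x7B
  0x7B ⊕ 0xAD = 0xD6
  0xD6 ⊕ 0xBE = 0x68
  0x68 ⊕ 0xB2 = 0xDA
  0xDA ⊕ 0xEF = 0x35

35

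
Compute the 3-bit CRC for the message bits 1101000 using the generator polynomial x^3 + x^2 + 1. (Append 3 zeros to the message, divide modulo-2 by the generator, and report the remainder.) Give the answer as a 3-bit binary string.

Append 3 zeros: 1101000000. Divide by 1101 (XOR where the leading bit is 1):
  pos 0: 1101 XOR 1101 = 0000
Remainder (last 3 bits) = 000. This is the CRC / FCS.

000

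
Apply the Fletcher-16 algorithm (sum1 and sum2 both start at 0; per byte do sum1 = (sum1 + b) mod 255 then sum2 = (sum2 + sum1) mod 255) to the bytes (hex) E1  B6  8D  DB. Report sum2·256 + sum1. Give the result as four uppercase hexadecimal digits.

Running sums (mod 255):
  after byte 0 (E1): sum1=225, sum2=225
  after byte 1 (B6): sum1=152, sum2=122
  after byte 2 (8D): sum1=38, sum2=160
  after byte 3 (DB): sum1=2, sum2=162
Checksum = sum2·256 + sum1 = 162·256 + 2 = 41474 = 0xA202.

A202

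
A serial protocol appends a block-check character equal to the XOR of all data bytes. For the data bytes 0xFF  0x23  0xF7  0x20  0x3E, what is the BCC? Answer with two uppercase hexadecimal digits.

XOR the bytes together:
  start with 0xFF
  0xFF ⊕ 0x23 = 0xDC
  0xDC ⊕ 0xF7 = 0x2B
  0x2B ⊕ 0x20 = 0x0B
  0x0B ⊕ 0x3E = 0x35

35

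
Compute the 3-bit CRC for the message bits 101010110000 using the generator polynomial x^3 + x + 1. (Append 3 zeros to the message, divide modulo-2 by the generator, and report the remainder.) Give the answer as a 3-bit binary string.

Append 3 zeros: 101010110000000. Divide by 1011 (XOR where the leading bit is 1):
  pos 0: 1010 XOR 1011 = 0001
  pos 3: 1101 XOR 1011 = 0110
  pos 4: 1101 XOR 1011 = 0110
  pos 5: 1100 XOR 1011 = 0111
  pos 6: 1110 XOR 1011 = 0101
  pos 7: 1010 XOR 1011 = 0001
  pos 10: 1000 XOR 1011 = 0011
Remainder (last 3 bits) = 110. This is the CRC / FCS.

110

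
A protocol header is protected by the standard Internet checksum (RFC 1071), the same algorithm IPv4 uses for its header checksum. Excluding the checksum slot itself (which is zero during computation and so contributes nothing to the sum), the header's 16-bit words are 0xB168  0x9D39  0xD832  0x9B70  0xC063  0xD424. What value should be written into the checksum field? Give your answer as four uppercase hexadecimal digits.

A931

One's-complement addition (fold any carry out of bit 15 back into bit 0):
  0xB168 + 0x9D39 = 0x14EA1 → wrap carry → 0x4EA2
  0x4EA2 + 0xD832 = 0x126D4 → wrap carry → 0x26D5
  0x26D5 + 0x9B70 = 0x0C245
  0xC245 + 0xC063 = 0x182A8 → wrap carry → 0x82A9
  0x82A9 + 0xD424 = 0x156CD → wrap carry → 0x56CE
One's-complement sum = 0x56CE.
Checksum = ~0x56CE & 0xFFFF = 0xA931.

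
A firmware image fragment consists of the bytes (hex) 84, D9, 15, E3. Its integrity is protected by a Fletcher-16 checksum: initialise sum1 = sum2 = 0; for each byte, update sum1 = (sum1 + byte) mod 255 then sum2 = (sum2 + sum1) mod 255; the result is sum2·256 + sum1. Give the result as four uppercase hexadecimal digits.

AD57

Running sums (mod 255):
  after byte 0 (84): sum1=132, sum2=132
  after byte 1 (D9): sum1=94, sum2=226
  after byte 2 (15): sum1=115, sum2=86
  after byte 3 (E3): sum1=87, sum2=173
Checksum = sum2·256 + sum1 = 173·256 + 87 = 44375 = 0xAD57.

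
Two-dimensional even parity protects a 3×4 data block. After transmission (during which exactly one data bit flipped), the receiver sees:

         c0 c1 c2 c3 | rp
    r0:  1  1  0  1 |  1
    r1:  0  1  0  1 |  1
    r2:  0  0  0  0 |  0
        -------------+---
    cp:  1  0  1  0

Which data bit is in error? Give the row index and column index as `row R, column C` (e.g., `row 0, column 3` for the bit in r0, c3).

Recompute each row's even parity and compare to rp:
  r0: data parity 1, sent rp 1 → ok
  r1: data parity 0, sent rp 1 → mismatch
  r2: data parity 0, sent rp 0 → ok
Recompute each column's even parity and compare to cp:
  c0: data parity 1, sent cp 1 → ok
  c1: data parity 0, sent cp 0 → ok
  c2: data parity 0, sent cp 1 → mismatch
  c3: data parity 0, sent cp 0 → ok
Exactly one row (r1) and one column (c2) fail → the flipped bit is at their intersection.

row 1, column 2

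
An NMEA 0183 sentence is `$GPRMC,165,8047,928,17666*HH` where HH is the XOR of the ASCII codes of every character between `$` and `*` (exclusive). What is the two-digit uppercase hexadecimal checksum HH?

XOR the ASCII codes of the payload characters:
  'G' = 0x47 → acc = 0x47
  'P' = 0x50 → acc = 0x17
  'R' = 0x52 → acc = 0x45
  'M' = 0x4D → acc = 0x08
  'C' = 0x43 → acc = 0x4B
  ',' = 0x2C → acc = 0x67
  '1' = 0x31 → acc = 0x56
  '6' = 0x36 → acc = 0x60
  '5' = 0x35 → acc = 0x55
  ',' = 0x2C → acc = 0x79
  '8' = 0x38 → acc = 0x41
  '0' = 0x30 → acc = 0x71
  '4' = 0x34 → acc = 0x45
  '7' = 0x37 → acc = 0x72
  ',' = 0x2C → acc = 0x5E
  '9' = 0x39 → acc = 0x67
  '2' = 0x32 → acc = 0x55
  '8' = 0x38 → acc = 0x6D
  ',' = 0x2C → acc = 0x41
  '1' = 0x31 → acc = 0x70
  '7' = 0x37 → acc = 0x47
  '6' = 0x36 → acc = 0x71
  '6' = 0x36 → acc = 0x47
  '6' = 0x36 → acc = 0x71
Checksum = 0x71.

71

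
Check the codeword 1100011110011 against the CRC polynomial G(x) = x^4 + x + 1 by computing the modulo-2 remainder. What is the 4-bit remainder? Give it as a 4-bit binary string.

Modulo-2 division of 1100011110011 by 10011:
  pos 0: 11000 XOR 10011 = 01011
  pos 1: 10111 XOR 10011 = 00100
  pos 3: 10011 XOR 10011 = 00000
  pos 8: 10011 XOR 10011 = 00000
Remainder = 0000 (zero — the frame passes the CRC check).

0000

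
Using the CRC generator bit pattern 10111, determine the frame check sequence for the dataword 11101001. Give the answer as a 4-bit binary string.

1101

Append 4 zeros: 111010010000. Divide by 10111 (XOR where the leading bit is 1):
  pos 0: 11101 XOR 10111 = 01010
  pos 1: 10100 XOR 10111 = 00011
  pos 4: 11010 XOR 10111 = 01101
  pos 5: 11010 XOR 10111 = 01101
  pos 6: 11010 XOR 10111 = 01101
  pos 7: 11010 XOR 10111 = 01101
Remainder (last 4 bits) = 1101. This is the CRC / FCS.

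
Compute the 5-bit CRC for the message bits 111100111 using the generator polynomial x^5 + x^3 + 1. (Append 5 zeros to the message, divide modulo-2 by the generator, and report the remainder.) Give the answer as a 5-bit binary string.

Append 5 zeros: 11110011100000. Divide by 101001 (XOR where the leading bit is 1):
  pos 0: 111100 XOR 101001 = 010101
  pos 1: 101011 XOR 101001 = 000010
  pos 5: 101100 XOR 101001 = 000101
  pos 8: 101000 XOR 101001 = 000001
Remainder (last 5 bits) = 00001. This is the CRC / FCS.

00001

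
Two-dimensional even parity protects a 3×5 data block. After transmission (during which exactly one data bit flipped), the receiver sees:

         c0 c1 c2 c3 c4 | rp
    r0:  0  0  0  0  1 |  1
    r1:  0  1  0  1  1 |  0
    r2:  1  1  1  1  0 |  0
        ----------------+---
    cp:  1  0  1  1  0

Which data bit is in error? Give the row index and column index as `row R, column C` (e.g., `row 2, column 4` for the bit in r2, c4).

Recompute each row's even parity and compare to rp:
  r0: data parity 1, sent rp 1 → ok
  r1: data parity 1, sent rp 0 → mismatch
  r2: data parity 0, sent rp 0 → ok
Recompute each column's even parity and compare to cp:
  c0: data parity 1, sent cp 1 → ok
  c1: data parity 0, sent cp 0 → ok
  c2: data parity 1, sent cp 1 → ok
  c3: data parity 0, sent cp 1 → mismatch
  c4: data parity 0, sent cp 0 → ok
Exactly one row (r1) and one column (c3) fail → the flipped bit is at their intersection.

row 1, column 3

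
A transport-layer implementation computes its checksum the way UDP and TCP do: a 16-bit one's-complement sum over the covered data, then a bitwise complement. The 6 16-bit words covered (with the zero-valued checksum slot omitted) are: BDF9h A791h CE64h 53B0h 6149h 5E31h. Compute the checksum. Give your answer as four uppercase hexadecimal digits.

B8E4

One's-complement addition (fold any carry out of bit 15 back into bit 0):
  0xBDF9 + 0xA791 = 0x1658A → wrap carry → 0x658B
  0x658B + 0xCE64 = 0x133EF → wrap carry → 0x33F0
  0x33F0 + 0x53B0 = 0x087A0
  0x87A0 + 0x6149 = 0x0E8E9
  0xE8E9 + 0x5E31 = 0x1471A → wrap carry → 0x471B
One's-complement sum = 0x471B.
Checksum = ~0x471B & 0xFFFF = 0xB8E4.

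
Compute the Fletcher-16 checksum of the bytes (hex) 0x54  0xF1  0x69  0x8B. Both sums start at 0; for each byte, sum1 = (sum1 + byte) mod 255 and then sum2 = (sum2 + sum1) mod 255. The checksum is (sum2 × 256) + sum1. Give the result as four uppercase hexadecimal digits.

Running sums (mod 255):
  after byte 0 (0x54): sum1=84, sum2=84
  after byte 1 (0xF1): sum1=70, sum2=154
  after byte 2 (0x69): sum1=175, sum2=74
  after byte 3 (0x8B): sum1=59, sum2=133
Checksum = sum2·256 + sum1 = 133·256 + 59 = 34107 = 0x853B.

853B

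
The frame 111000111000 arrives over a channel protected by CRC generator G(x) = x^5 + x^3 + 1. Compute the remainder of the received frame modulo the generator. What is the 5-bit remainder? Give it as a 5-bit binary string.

Modulo-2 division of 111000111000 by 101001:
  pos 0: 111000 XOR 101001 = 010001
  pos 1: 100011 XOR 101001 = 001010
  pos 3: 101011 XOR 101001 = 000010
Remainder = 10000 (nonzero — an error is detected).

10000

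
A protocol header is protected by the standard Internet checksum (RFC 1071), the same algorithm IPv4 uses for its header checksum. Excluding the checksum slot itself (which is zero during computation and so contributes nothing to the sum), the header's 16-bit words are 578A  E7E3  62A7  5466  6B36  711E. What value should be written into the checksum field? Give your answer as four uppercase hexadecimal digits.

2D2F

One's-complement addition (fold any carry out of bit 15 back into bit 0):
  0x578A + 0xE7E3 = 0x13F6D → wrap carry → 0x3F6E
  0x3F6E + 0x62A7 = 0x0A215
  0xA215 + 0x5466 = 0x0F67B
  0xF67B + 0x6B36 = 0x161B1 → wrap carry → 0x61B2
  0x61B2 + 0x711E = 0x0D2D0
One's-complement sum = 0xD2D0.
Checksum = ~0xD2D0 & 0xFFFF = 0x2D2F.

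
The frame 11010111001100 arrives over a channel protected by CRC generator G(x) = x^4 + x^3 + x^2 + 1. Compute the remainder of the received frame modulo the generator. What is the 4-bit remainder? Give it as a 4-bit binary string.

0000

Modulo-2 division of 11010111001100 by 11101:
  pos 0: 11010 XOR 11101 = 00111
  pos 2: 11111 XOR 11101 = 00010
  pos 5: 10100 XOR 11101 = 01001
  pos 6: 10011 XOR 11101 = 01110
  pos 7: 11101 XOR 11101 = 00000
Remainder = 0000 (zero — the frame passes the CRC check).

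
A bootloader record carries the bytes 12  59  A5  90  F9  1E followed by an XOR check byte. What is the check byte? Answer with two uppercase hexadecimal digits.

XOR the bytes together:
  start with 0x12
  0x12 ⊕ 0x59 = 0x4B
  0x4B ⊕ 0xA5 = 0xEE
  0xEE ⊕ 0x90 = 0x7E
  0x7E ⊕ 0xF9 = 0x87
  0x87 ⊕ 0x1E = 0x99

99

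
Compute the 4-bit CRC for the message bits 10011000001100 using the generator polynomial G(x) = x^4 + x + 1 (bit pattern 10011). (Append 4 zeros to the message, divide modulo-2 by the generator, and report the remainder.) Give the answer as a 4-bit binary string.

0111

Append 4 zeros: 100110000011000000. Divide by 10011 (XOR where the leading bit is 1):
  pos 0: 10011 XOR 10011 = 00000
  pos 10: 11000 XOR 10011 = 01011
  pos 11: 10110 XOR 10011 = 00101
  pos 13: 10100 XOR 10011 = 00111
Remainder (last 4 bits) = 0111. This is the CRC / FCS.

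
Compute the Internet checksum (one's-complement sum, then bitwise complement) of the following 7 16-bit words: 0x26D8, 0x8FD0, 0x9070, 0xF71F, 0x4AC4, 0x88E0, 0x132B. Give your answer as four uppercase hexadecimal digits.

One's-complement addition (fold any carry out of bit 15 back into bit 0):
  0x26D8 + 0x8FD0 = 0x0B6A8
  0xB6A8 + 0x9070 = 0x14718 → wrap carry → 0x4719
  0x4719 + 0xF71F = 0x13E38 → wrap carry → 0x3E39
  0x3E39 + 0x4AC4 = 0x088FD
  0x88FD + 0x88E0 = 0x111DD → wrap carry → 0x11DE
  0x11DE + 0x132B = 0x02509
One's-complement sum = 0x2509.
Checksum = ~0x2509 & 0xFFFF = 0xDAF6.

DAF6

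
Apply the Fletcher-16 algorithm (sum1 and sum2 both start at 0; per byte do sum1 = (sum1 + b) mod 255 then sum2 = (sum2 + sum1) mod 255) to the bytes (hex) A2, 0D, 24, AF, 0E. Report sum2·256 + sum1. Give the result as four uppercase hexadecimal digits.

Running sums (mod 255):
  after byte 0 (A2): sum1=162, sum2=162
  after byte 1 (0D): sum1=175, sum2=82
  after byte 2 (24): sum1=211, sum2=38
  after byte 3 (AF): sum1=131, sum2=169
  after byte 4 (0E): sum1=145, sum2=59
Checksum = sum2·256 + sum1 = 59·256 + 145 = 15249 = 0x3B91.

3B91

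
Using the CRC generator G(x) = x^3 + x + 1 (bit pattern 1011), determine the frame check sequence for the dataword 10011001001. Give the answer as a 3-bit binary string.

Append 3 zeros: 10011001001000. Divide by 1011 (XOR where the leading bit is 1):
  pos 0: 1001 XOR 1011 = 0010
  pos 2: 1010 XOR 1011 = 0001
  pos 5: 1010 XOR 1011 = 0001
  pos 8: 1010 XOR 1011 = 0001
Remainder (last 3 bits) = 100. This is the CRC / FCS.

100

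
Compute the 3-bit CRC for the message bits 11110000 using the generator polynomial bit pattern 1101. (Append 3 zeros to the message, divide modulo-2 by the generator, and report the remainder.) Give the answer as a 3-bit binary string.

010

Append 3 zeros: 11110000000. Divide by 1101 (XOR where the leading bit is 1):
  pos 0: 1111 XOR 1101 = 0010
  pos 2: 1000 XOR 1101 = 0101
  pos 3: 1010 XOR 1101 = 0111
  pos 4: 1110 XOR 1101 = 0011
  pos 6: 1100 XOR 1101 = 0001
Remainder (last 3 bits) = 010. This is the CRC / FCS.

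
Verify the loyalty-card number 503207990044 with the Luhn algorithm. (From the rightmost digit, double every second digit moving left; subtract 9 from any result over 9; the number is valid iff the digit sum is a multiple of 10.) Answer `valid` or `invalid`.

From the right, keep odd positions and double even positions (subtract 9 from any doubled value over 9):
  doubled (positions 2,4,...): 8 0 9 0 6 1 → sum 24
  kept (positions 1,3,...): 4 0 9 7 2 0 → sum 22
Total = 46.
46 mod 10 = 6, so the number is invalid.

invalid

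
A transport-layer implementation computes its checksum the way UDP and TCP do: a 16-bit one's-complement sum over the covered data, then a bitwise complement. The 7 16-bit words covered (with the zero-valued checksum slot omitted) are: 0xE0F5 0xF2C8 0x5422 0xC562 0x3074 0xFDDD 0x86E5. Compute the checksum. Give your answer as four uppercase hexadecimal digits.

One's-complement addition (fold any carry out of bit 15 back into bit 0):
  0xE0F5 + 0xF2C8 = 0x1D3BD → wrap carry → 0xD3BE
  0xD3BE + 0x5422 = 0x127E0 → wrap carry → 0x27E1
  0x27E1 + 0xC562 = 0x0ED43
  0xED43 + 0x3074 = 0x11DB7 → wrap carry → 0x1DB8
  0x1DB8 + 0xFDDD = 0x11B95 → wrap carry → 0x1B96
  0x1B96 + 0x86E5 = 0x0A27B
One's-complement sum = 0xA27B.
Checksum = ~0xA27B & 0xFFFF = 0x5D84.

5D84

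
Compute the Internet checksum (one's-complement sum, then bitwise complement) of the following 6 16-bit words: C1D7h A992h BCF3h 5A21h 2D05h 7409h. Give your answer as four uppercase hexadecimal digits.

One's-complement addition (fold any carry out of bit 15 back into bit 0):
  0xC1D7 + 0xA992 = 0x16B69 → wrap carry → 0x6B6A
  0x6B6A + 0xBCF3 = 0x1285D → wrap carry → 0x285E
  0x285E + 0x5A21 = 0x0827F
  0x827F + 0x2D05 = 0x0AF84
  0xAF84 + 0x7409 = 0x1238D → wrap carry → 0x238E
One's-complement sum = 0x238E.
Checksum = ~0x238E & 0xFFFF = 0xDC71.

DC71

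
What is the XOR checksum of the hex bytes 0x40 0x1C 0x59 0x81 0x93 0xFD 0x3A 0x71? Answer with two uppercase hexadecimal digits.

XOR the bytes together:
  start with 0x40
  0x40 ⊕ 0x1C = 0x5C
  0x5C ⊕ 0x59 = 0x05
  0x05 ⊕ 0x81 = 0x84
  0x84 ⊕ 0x93 = 0x17
  0x17 ⊕ 0xFD = 0xEA
  0xEA ⊕ 0x3A = 0xD0
  0xD0 ⊕ 0x71 = 0xA1

A1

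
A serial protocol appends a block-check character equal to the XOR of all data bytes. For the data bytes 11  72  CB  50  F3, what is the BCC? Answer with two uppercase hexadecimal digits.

XOR the bytes together:
  start with 0x11
  0x11 ⊕ 0x72 = 0x63
  0x63 ⊕ 0xCB = 0xA8
  0xA8 ⊕ 0x50 = 0xF8
  0xF8 ⊕ 0xF3 = 0x0B

0B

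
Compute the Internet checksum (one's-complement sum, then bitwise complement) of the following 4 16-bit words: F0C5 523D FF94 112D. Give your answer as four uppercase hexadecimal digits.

One's-complement addition (fold any carry out of bit 15 back into bit 0):
  0xF0C5 + 0x523D = 0x14302 → wrap carry → 0x4303
  0x4303 + 0xFF94 = 0x14297 → wrap carry → 0x4298
  0x4298 + 0x112D = 0x053C5
One's-complement sum = 0x53C5.
Checksum = ~0x53C5 & 0xFFFF = 0xAC3A.

AC3A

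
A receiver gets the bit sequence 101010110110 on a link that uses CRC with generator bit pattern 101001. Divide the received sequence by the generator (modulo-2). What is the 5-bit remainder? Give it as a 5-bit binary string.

Modulo-2 division of 101010110110 by 101001:
  pos 0: 101010 XOR 101001 = 000011
  pos 4: 111101 XOR 101001 = 010100
  pos 5: 101001 XOR 101001 = 000000
Remainder = 00000 (zero — the frame passes the CRC check).

00000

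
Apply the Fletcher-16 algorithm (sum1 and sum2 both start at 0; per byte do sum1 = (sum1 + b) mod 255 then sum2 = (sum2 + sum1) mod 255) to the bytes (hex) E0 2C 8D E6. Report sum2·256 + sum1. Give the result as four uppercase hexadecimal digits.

Running sums (mod 255):
  after byte 0 (E0): sum1=224, sum2=224
  after byte 1 (2C): sum1=13, sum2=237
  after byte 2 (8D): sum1=154, sum2=136
  after byte 3 (E6): sum1=129, sum2=10
Checksum = sum2·256 + sum1 = 10·256 + 129 = 2689 = 0x0A81.

0A81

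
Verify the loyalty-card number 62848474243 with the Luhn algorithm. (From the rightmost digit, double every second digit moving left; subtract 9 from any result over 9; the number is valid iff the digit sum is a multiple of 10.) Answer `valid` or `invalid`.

valid

From the right, keep odd positions and double even positions (subtract 9 from any doubled value over 9):
  doubled (positions 2,4,...): 8 8 8 8 4 → sum 36
  kept (positions 1,3,...): 3 2 7 8 8 6 → sum 34
Total = 70.
70 mod 10 = 0, so the number is valid.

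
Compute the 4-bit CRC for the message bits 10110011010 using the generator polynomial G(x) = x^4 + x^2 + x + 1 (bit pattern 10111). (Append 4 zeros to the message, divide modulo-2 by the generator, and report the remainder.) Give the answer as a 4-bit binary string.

Append 4 zeros: 101100110100000. Divide by 10111 (XOR where the leading bit is 1):
  pos 0: 10110 XOR 10111 = 00001
  pos 4: 10110 XOR 10111 = 00001
  pos 8: 11000 XOR 10111 = 01111
  pos 9: 11110 XOR 10111 = 01001
  pos 10: 10010 XOR 10111 = 00101
Remainder (last 4 bits) = 0101. This is the CRC / FCS.

0101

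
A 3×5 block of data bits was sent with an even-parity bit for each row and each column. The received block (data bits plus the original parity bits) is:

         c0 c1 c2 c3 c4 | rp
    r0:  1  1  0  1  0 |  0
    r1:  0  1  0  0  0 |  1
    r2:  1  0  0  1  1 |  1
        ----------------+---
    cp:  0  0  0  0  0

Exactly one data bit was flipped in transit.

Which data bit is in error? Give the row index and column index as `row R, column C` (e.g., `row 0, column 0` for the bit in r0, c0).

Recompute each row's even parity and compare to rp:
  r0: data parity 1, sent rp 0 → mismatch
  r1: data parity 1, sent rp 1 → ok
  r2: data parity 1, sent rp 1 → ok
Recompute each column's even parity and compare to cp:
  c0: data parity 0, sent cp 0 → ok
  c1: data parity 0, sent cp 0 → ok
  c2: data parity 0, sent cp 0 → ok
  c3: data parity 0, sent cp 0 → ok
  c4: data parity 1, sent cp 0 → mismatch
Exactly one row (r0) and one column (c4) fail → the flipped bit is at their intersection.

row 0, column 4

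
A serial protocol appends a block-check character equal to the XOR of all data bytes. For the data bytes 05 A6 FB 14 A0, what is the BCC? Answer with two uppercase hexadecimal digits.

EC

XOR the bytes together:
  start with 0x05
  0x05 ⊕ 0xA6 = 0xA3
  0xA3 ⊕ 0xFB = 0x58
  0x58 ⊕ 0x14 = 0x4C
  0x4C ⊕ 0xA0 = 0xEC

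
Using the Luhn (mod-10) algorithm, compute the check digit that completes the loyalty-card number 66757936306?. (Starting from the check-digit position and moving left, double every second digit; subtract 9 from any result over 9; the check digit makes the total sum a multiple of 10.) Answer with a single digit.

Partial digits right→left: 6 0 3 6 3 9 7 5 7 6 6
Double every second digit counting from the check-digit position (so the 1st, 3rd, 5th, ... of the partial from the right).
  doubled (with −9 where >9): 3 6 6 5 5 3 → sum 28
  kept as-is: 0 6 9 5 6 → sum 26
Total = 28 + 26 = 54.
Check digit = (10 − (54 mod 10)) mod 10 = 6.

6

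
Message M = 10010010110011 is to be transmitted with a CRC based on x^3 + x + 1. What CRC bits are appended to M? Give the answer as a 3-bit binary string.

Append 3 zeros: 10010010110011000. Divide by 1011 (XOR where the leading bit is 1):
  pos 0: 1001 XOR 1011 = 0010
  pos 2: 1000 XOR 1011 = 0011
  pos 4: 1110 XOR 1011 = 0101
  pos 5: 1011 XOR 1011 = 0000
  pos 9: 1001 XOR 1011 = 0010
  pos 11: 1010 XOR 1011 = 0001
Remainder (last 3 bits) = 100. This is the CRC / FCS.

100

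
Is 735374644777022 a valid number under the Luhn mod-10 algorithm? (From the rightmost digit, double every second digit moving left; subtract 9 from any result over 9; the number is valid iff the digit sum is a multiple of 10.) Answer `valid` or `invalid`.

valid

From the right, keep odd positions and double even positions (subtract 9 from any doubled value over 9):
  doubled (positions 2,4,...): 4 5 5 8 8 6 6 → sum 42
  kept (positions 1,3,...): 2 0 7 4 6 7 5 7 → sum 38
Total = 80.
80 mod 10 = 0, so the number is valid.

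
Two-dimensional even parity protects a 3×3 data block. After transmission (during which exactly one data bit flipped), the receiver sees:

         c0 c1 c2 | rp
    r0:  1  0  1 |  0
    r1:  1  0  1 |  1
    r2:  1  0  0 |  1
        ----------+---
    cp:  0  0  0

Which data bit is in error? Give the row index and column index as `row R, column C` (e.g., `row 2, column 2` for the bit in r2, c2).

row 1, column 0

Recompute each row's even parity and compare to rp:
  r0: data parity 0, sent rp 0 → ok
  r1: data parity 0, sent rp 1 → mismatch
  r2: data parity 1, sent rp 1 → ok
Recompute each column's even parity and compare to cp:
  c0: data parity 1, sent cp 0 → mismatch
  c1: data parity 0, sent cp 0 → ok
  c2: data parity 0, sent cp 0 → ok
Exactly one row (r1) and one column (c0) fail → the flipped bit is at their intersection.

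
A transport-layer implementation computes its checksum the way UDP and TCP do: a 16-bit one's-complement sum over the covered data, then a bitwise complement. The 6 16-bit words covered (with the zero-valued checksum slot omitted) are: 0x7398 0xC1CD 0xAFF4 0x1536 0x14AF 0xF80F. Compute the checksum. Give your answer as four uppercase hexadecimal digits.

F8AF

One's-complement addition (fold any carry out of bit 15 back into bit 0):
  0x7398 + 0xC1CD = 0x13565 → wrap carry → 0x3566
  0x3566 + 0xAFF4 = 0x0E55A
  0xE55A + 0x1536 = 0x0FA90
  0xFA90 + 0x14AF = 0x10F3F → wrap carry → 0x0F40
  0x0F40 + 0xF80F = 0x1074F → wrap carry → 0x0750
One's-complement sum = 0x0750.
Checksum = ~0x0750 & 0xFFFF = 0xF8AF.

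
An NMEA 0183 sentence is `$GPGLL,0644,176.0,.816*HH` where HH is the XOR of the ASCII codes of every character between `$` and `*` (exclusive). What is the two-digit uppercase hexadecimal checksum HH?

XOR the ASCII codes of the payload characters:
  'G' = 0x47 → acc = 0x47
  'P' = 0x50 → acc = 0x17
  'G' = 0x47 → acc = 0x50
  'L' = 0x4C → acc = 0x1C
  'L' = 0x4C → acc = 0x50
  ',' = 0x2C → acc = 0x7C
  '0' = 0x30 → acc = 0x4C
  '6' = 0x36 → acc = 0x7A
  '4' = 0x34 → acc = 0x4E
  '4' = 0x34 → acc = 0x7A
  ',' = 0x2C → acc = 0x56
  '1' = 0x31 → acc = 0x67
  '7' = 0x37 → acc = 0x50
  '6' = 0x36 → acc = 0x66
  '.' = 0x2E → acc = 0x48
  '0' = 0x30 → acc = 0x78
  ',' = 0x2C → acc = 0x54
  '.' = 0x2E → acc = 0x7A
  '8' = 0x38 → acc = 0x42
  '1' = 0x31 → acc = 0x73
  '6' = 0x36 → acc = 0x45
Checksum = 0x45.

45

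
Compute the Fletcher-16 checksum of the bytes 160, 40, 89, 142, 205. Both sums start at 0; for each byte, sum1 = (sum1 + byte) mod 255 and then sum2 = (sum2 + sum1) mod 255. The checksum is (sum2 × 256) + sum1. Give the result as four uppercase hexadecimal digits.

BA7E

Running sums (mod 255):
  after byte 0 (160): sum1=160, sum2=160
  after byte 1 (40): sum1=200, sum2=105
  after byte 2 (89): sum1=34, sum2=139
  after byte 3 (142): sum1=176, sum2=60
  after byte 4 (205): sum1=126, sum2=186
Checksum = sum2·256 + sum1 = 186·256 + 126 = 47742 = 0xBA7E.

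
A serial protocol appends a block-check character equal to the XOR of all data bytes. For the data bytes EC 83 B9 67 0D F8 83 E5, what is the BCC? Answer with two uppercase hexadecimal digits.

22

XOR the bytes together:
  start with 0xEC
  0xEC ⊕ 0x83 = 0x6F
  0x6F ⊕ 0xB9 = 0xD6
  0xD6 ⊕ 0x67 = 0xB1
  0xB1 ⊕ 0x0D = 0xBC
  0xBC ⊕ 0xF8 = 0x44
  0x44 ⊕ 0x83 = 0xC7
  0xC7 ⊕ 0xE5 = 0x22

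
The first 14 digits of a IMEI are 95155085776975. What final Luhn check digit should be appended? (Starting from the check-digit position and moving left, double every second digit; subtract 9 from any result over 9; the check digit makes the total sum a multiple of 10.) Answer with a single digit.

Partial digits right→left: 5 7 9 6 7 7 5 8 0 5 5 1 5 9
Double every second digit counting from the check-digit position (so the 1st, 3rd, 5th, ... of the partial from the right).
  doubled (with −9 where >9): 1 9 5 1 0 1 1 → sum 18
  kept as-is: 7 6 7 8 5 1 9 → sum 43
Total = 18 + 43 = 61.
Check digit = (10 − (61 mod 10)) mod 10 = 9.

9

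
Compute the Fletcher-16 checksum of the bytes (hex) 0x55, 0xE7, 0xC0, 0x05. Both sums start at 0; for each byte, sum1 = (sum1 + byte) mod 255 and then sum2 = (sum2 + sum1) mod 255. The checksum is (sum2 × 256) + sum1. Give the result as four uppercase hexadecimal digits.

9303

Running sums (mod 255):
  after byte 0 (0x55): sum1=85, sum2=85
  after byte 1 (0xE7): sum1=61, sum2=146
  after byte 2 (0xC0): sum1=253, sum2=144
  after byte 3 (0x05): sum1=3, sum2=147
Checksum = sum2·256 + sum1 = 147·256 + 3 = 37635 = 0x9303.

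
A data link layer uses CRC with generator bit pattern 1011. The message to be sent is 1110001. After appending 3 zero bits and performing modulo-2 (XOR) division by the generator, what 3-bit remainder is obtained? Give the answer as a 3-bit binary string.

Append 3 zeros: 1110001000. Divide by 1011 (XOR where the leading bit is 1):
  pos 0: 1110 XOR 1011 = 0101
  pos 1: 1010 XOR 1011 = 0001
  pos 4: 1010 XOR 1011 = 0001
Remainder (last 3 bits) = 100. This is the CRC / FCS.

100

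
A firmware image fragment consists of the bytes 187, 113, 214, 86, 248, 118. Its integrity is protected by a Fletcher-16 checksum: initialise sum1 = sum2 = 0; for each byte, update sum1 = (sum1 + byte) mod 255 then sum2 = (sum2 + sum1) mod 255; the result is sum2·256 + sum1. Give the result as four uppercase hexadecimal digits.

64C9

Running sums (mod 255):
  after byte 0 (187): sum1=187, sum2=187
  after byte 1 (113): sum1=45, sum2=232
  after byte 2 (214): sum1=4, sum2=236
  after byte 3 (86): sum1=90, sum2=71
  after byte 4 (248): sum1=83, sum2=154
  after byte 5 (118): sum1=201, sum2=100
Checksum = sum2·256 + sum1 = 100·256 + 201 = 25801 = 0x64C9.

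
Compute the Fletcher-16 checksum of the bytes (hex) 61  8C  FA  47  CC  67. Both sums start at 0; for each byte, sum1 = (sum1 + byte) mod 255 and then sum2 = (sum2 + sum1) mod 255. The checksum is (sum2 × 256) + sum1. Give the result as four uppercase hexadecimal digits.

Running sums (mod 255):
  after byte 0 (61): sum1=97, sum2=97
  after byte 1 (8C): sum1=237, sum2=79
  after byte 2 (FA): sum1=232, sum2=56
  after byte 3 (47): sum1=48, sum2=104
  after byte 4 (CC): sum1=252, sum2=101
  after byte 5 (67): sum1=100, sum2=201
Checksum = sum2·256 + sum1 = 201·256 + 100 = 51556 = 0xC964.

C964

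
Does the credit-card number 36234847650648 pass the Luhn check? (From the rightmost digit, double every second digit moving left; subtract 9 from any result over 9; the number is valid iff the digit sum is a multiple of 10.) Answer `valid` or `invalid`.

From the right, keep odd positions and double even positions (subtract 9 from any doubled value over 9):
  doubled (positions 2,4,...): 8 0 3 8 8 4 6 → sum 37
  kept (positions 1,3,...): 8 6 5 7 8 3 6 → sum 43
Total = 80.
80 mod 10 = 0, so the number is valid.

valid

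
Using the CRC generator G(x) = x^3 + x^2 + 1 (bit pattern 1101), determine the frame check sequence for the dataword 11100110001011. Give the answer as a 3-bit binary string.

001

Append 3 zeros: 11100110001011000. Divide by 1101 (XOR where the leading bit is 1):
  pos 0: 1110 XOR 1101 = 0011
  pos 2: 1101 XOR 1101 = 0000
  pos 6: 1000 XOR 1101 = 0101
  pos 7: 1011 XOR 1101 = 0110
  pos 8: 1100 XOR 1101 = 0001
  pos 11: 1110 XOR 1101 = 0011
  pos 13: 1100 XOR 1101 = 0001
Remainder (last 3 bits) = 001. This is the CRC / FCS.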